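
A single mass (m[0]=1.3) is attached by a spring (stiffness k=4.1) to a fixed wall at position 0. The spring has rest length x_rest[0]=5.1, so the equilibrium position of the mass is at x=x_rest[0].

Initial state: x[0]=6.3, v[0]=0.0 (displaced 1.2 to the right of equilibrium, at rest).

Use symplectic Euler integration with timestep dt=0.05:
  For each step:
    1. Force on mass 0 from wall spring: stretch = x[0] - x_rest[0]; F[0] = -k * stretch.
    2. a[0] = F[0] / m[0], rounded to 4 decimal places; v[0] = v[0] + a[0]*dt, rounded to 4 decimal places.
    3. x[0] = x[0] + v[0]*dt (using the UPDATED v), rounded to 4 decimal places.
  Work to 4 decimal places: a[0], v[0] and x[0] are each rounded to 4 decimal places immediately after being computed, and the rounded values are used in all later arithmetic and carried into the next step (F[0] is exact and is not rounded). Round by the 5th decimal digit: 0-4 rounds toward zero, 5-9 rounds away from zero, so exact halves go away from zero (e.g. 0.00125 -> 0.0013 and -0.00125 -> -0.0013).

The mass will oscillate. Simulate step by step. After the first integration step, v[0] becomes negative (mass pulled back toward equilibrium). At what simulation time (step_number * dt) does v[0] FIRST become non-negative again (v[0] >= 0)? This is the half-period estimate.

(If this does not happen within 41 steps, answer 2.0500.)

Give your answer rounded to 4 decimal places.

Step 0: x=[6.3000] v=[0.0000]
Step 1: x=[6.2905] v=[-0.1892]
Step 2: x=[6.2717] v=[-0.3769]
Step 3: x=[6.2436] v=[-0.5617]
Step 4: x=[6.2065] v=[-0.7420]
Step 5: x=[6.1607] v=[-0.9165]
Step 6: x=[6.1065] v=[-1.0838]
Step 7: x=[6.0444] v=[-1.2425]
Step 8: x=[5.9748] v=[-1.3914]
Step 9: x=[5.8983] v=[-1.5294]
Step 10: x=[5.8155] v=[-1.6553]
Step 11: x=[5.7271] v=[-1.7681]
Step 12: x=[5.6338] v=[-1.8670]
Step 13: x=[5.5362] v=[-1.9512]
Step 14: x=[5.4352] v=[-2.0200]
Step 15: x=[5.3316] v=[-2.0729]
Step 16: x=[5.2261] v=[-2.1094]
Step 17: x=[5.1196] v=[-2.1293]
Step 18: x=[5.0130] v=[-2.1324]
Step 19: x=[4.9071] v=[-2.1187]
Step 20: x=[4.8027] v=[-2.0883]
Step 21: x=[4.7006] v=[-2.0414]
Step 22: x=[4.6017] v=[-1.9784]
Step 23: x=[4.5067] v=[-1.8998]
Step 24: x=[4.4164] v=[-1.8062]
Step 25: x=[4.3315] v=[-1.6984]
Step 26: x=[4.2526] v=[-1.5772]
Step 27: x=[4.1804] v=[-1.4436]
Step 28: x=[4.1155] v=[-1.2986]
Step 29: x=[4.0583] v=[-1.1434]
Step 30: x=[4.0093] v=[-0.9791]
Step 31: x=[3.9689] v=[-0.8071]
Step 32: x=[3.9375] v=[-0.6287]
Step 33: x=[3.9152] v=[-0.4454]
Step 34: x=[3.9023] v=[-0.2586]
Step 35: x=[3.8988] v=[-0.0697]
Step 36: x=[3.9048] v=[0.1197]
First v>=0 after going negative at step 36, time=1.8000

Answer: 1.8000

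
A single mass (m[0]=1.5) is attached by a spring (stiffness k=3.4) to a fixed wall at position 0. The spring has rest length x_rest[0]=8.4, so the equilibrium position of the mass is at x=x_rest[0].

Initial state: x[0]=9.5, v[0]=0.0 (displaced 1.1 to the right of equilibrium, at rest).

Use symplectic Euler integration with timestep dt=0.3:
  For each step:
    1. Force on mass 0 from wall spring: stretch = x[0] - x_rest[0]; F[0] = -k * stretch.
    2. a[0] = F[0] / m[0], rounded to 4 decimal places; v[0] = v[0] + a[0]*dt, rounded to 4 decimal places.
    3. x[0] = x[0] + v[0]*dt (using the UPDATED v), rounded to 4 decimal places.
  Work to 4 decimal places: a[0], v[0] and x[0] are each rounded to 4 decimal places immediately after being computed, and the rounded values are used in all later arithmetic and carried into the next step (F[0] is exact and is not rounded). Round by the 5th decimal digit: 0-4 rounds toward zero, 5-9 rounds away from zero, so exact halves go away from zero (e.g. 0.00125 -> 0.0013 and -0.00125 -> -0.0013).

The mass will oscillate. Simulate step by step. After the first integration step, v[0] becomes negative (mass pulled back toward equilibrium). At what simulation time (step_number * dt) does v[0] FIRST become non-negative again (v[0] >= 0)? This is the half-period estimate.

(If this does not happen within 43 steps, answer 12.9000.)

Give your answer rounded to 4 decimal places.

Answer: 2.1000

Derivation:
Step 0: x=[9.5000] v=[0.0000]
Step 1: x=[9.2756] v=[-0.7480]
Step 2: x=[8.8726] v=[-1.3434]
Step 3: x=[8.3732] v=[-1.6648]
Step 4: x=[7.8792] v=[-1.6466]
Step 5: x=[7.4915] v=[-1.2925]
Step 6: x=[7.2891] v=[-0.6747]
Step 7: x=[7.3133] v=[0.0807]
First v>=0 after going negative at step 7, time=2.1000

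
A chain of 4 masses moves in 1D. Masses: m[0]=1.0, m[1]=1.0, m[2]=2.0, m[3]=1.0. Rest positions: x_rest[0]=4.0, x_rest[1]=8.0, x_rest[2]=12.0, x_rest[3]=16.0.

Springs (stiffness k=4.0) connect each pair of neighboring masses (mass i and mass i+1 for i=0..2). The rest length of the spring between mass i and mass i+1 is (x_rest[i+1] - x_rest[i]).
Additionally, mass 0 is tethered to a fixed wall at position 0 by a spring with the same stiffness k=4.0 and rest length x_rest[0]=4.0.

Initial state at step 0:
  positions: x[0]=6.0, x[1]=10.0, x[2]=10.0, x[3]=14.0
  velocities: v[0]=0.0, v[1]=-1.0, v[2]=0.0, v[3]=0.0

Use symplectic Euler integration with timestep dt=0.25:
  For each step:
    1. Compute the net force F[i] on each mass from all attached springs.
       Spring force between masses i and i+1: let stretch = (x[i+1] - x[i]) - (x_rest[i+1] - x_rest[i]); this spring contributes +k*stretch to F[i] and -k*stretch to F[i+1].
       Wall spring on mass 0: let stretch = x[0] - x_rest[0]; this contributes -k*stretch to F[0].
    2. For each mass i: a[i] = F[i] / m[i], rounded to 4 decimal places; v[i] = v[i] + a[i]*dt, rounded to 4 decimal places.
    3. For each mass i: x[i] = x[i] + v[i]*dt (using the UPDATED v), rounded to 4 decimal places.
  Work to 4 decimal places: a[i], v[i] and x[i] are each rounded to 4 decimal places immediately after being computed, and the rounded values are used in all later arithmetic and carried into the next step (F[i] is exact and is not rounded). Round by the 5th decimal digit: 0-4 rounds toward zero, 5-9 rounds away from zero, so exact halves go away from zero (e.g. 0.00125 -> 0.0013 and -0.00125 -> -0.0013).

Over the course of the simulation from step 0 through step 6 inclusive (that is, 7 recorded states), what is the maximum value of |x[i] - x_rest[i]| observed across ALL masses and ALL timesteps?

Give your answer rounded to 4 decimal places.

Step 0: x=[6.0000 10.0000 10.0000 14.0000] v=[0.0000 -1.0000 0.0000 0.0000]
Step 1: x=[5.5000 8.7500 10.5000 14.0000] v=[-2.0000 -5.0000 2.0000 0.0000]
Step 2: x=[4.4375 7.1250 11.2188 14.1250] v=[-4.2500 -6.5000 2.8750 0.5000]
Step 3: x=[2.9375 5.8516 11.7891 14.5235] v=[-6.0000 -5.0937 2.2812 1.5938]
Step 4: x=[1.4317 5.3340 11.9590 15.2384] v=[-6.0234 -2.0703 0.6797 2.8594]
Step 5: x=[0.5435 5.4971 11.7107 16.1334] v=[-3.5528 0.6524 -0.9931 3.5800]
Step 6: x=[0.7578 5.9752 11.2386 16.9227] v=[0.8573 1.9124 -1.8886 3.1573]
Max displacement = 3.4565

Answer: 3.4565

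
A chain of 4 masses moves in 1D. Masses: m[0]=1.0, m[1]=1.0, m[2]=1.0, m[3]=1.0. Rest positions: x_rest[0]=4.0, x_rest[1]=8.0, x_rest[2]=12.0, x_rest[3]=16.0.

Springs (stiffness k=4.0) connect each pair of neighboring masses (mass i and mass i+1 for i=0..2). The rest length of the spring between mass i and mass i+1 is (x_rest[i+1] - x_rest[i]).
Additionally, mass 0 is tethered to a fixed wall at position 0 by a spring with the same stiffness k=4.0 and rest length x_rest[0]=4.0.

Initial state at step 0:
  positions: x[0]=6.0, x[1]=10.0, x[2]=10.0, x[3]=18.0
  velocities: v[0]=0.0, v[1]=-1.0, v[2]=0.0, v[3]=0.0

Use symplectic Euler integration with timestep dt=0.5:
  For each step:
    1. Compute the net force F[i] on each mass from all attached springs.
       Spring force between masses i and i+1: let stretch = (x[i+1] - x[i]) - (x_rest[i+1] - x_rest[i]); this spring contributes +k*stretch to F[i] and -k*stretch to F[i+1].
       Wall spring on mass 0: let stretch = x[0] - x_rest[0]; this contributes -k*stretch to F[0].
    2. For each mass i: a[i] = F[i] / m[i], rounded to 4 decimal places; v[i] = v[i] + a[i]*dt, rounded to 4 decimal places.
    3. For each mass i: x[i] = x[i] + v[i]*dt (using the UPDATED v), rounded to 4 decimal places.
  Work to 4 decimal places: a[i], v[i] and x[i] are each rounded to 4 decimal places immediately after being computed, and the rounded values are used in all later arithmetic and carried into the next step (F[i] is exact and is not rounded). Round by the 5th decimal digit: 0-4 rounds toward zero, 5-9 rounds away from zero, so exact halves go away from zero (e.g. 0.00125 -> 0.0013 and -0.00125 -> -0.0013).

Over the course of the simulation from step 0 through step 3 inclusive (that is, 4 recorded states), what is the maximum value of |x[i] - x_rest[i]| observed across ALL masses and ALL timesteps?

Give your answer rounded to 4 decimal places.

Answer: 6.0000

Derivation:
Step 0: x=[6.0000 10.0000 10.0000 18.0000] v=[0.0000 -1.0000 0.0000 0.0000]
Step 1: x=[4.0000 5.5000 18.0000 14.0000] v=[-4.0000 -9.0000 16.0000 -8.0000]
Step 2: x=[-0.5000 12.0000 9.5000 18.0000] v=[-9.0000 13.0000 -17.0000 8.0000]
Step 3: x=[8.0000 3.5000 12.0000 17.5000] v=[17.0000 -17.0000 5.0000 -1.0000]
Max displacement = 6.0000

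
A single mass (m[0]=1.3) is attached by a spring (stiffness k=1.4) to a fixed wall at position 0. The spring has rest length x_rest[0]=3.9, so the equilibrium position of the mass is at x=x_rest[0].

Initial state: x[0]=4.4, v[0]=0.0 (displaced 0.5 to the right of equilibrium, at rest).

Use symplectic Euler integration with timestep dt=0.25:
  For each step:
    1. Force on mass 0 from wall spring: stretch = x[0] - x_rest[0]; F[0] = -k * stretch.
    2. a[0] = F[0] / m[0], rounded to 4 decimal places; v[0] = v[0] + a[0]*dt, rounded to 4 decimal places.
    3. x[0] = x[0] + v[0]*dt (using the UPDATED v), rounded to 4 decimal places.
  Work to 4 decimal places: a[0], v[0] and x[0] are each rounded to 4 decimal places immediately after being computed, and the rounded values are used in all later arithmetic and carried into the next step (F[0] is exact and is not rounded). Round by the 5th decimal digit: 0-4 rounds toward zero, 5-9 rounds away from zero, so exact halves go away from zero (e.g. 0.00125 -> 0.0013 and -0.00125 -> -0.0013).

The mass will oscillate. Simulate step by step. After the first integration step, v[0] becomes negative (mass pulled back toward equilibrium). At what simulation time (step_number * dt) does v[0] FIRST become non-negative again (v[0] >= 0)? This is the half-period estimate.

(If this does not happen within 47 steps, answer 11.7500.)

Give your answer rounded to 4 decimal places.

Answer: 3.2500

Derivation:
Step 0: x=[4.4000] v=[0.0000]
Step 1: x=[4.3664] v=[-0.1346]
Step 2: x=[4.3014] v=[-0.2602]
Step 3: x=[4.2093] v=[-0.3683]
Step 4: x=[4.0964] v=[-0.4516]
Step 5: x=[3.9703] v=[-0.5045]
Step 6: x=[3.8395] v=[-0.5234]
Step 7: x=[3.7127] v=[-0.5071]
Step 8: x=[3.5985] v=[-0.4567]
Step 9: x=[3.5046] v=[-0.3755]
Step 10: x=[3.4373] v=[-0.2691]
Step 11: x=[3.4012] v=[-0.1445]
Step 12: x=[3.3987] v=[-0.0102]
Step 13: x=[3.4299] v=[0.1248]
First v>=0 after going negative at step 13, time=3.2500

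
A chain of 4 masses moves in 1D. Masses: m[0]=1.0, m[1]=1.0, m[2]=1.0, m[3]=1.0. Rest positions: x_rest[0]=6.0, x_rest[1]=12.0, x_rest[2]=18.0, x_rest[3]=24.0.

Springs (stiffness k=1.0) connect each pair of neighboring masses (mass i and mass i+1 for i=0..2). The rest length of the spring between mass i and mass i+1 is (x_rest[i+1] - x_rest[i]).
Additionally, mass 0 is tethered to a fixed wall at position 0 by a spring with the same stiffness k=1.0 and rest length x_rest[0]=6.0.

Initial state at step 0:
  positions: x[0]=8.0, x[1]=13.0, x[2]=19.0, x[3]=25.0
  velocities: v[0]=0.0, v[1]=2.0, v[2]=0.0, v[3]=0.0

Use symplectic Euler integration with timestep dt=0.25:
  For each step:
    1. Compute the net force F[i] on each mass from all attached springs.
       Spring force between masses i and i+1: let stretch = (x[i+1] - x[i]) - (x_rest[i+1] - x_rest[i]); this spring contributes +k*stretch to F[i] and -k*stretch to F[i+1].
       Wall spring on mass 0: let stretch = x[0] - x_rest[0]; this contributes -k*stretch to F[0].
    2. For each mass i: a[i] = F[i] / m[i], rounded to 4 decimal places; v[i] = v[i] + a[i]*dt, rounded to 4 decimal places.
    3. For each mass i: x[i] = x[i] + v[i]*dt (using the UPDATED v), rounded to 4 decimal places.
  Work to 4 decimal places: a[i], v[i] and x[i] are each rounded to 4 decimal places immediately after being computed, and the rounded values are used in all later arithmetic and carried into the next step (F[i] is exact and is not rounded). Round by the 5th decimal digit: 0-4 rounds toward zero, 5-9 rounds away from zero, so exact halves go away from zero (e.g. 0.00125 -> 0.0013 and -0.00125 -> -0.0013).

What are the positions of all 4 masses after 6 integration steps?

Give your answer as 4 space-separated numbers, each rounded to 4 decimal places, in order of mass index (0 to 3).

Step 0: x=[8.0000 13.0000 19.0000 25.0000] v=[0.0000 2.0000 0.0000 0.0000]
Step 1: x=[7.8125 13.5625 19.0000 25.0000] v=[-0.7500 2.2500 0.0000 0.0000]
Step 2: x=[7.4961 14.1055 19.0352 25.0000] v=[-1.2656 2.1719 0.1406 0.0000]
Step 3: x=[7.1243 14.5435 19.1351 25.0022] v=[-1.4873 1.7520 0.3994 0.0088]
Step 4: x=[6.7709 14.8048 19.3147 25.0127] v=[-1.4136 1.0451 0.7183 0.0420]
Step 5: x=[6.4964 14.8458 19.5685 25.0421] v=[-1.0979 0.1641 1.0153 0.1175]
Step 6: x=[6.3377 14.6602 19.8693 25.1044] v=[-0.6347 -0.7426 1.2030 0.2491]

Answer: 6.3377 14.6602 19.8693 25.1044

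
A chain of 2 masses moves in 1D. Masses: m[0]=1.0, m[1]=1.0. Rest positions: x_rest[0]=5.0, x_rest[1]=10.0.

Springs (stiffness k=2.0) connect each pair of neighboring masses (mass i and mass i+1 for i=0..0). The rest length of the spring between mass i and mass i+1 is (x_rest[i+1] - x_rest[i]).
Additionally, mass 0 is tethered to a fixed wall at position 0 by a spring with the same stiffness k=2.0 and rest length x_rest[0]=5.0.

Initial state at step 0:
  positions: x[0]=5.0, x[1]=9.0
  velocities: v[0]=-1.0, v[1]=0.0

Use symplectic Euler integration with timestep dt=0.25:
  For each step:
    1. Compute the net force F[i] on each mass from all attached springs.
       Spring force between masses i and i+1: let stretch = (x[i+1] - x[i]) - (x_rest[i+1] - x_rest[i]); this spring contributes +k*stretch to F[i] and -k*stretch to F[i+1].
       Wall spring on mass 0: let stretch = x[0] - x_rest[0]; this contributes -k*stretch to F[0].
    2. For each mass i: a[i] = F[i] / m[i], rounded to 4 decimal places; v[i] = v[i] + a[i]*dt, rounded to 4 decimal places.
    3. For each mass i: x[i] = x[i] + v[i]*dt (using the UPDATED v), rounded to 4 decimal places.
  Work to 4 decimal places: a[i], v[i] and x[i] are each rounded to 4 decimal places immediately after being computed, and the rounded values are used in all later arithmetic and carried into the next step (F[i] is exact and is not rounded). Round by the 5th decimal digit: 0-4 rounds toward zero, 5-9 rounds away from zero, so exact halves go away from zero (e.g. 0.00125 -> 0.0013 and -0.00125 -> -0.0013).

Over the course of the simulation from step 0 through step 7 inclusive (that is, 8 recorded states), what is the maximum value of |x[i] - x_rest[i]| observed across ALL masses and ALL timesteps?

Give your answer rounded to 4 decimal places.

Answer: 1.1370

Derivation:
Step 0: x=[5.0000 9.0000] v=[-1.0000 0.0000]
Step 1: x=[4.6250 9.1250] v=[-1.5000 0.5000]
Step 2: x=[4.2344 9.3125] v=[-1.5625 0.7500]
Step 3: x=[3.9492 9.4903] v=[-1.1407 0.7110]
Step 4: x=[3.8630 9.6004] v=[-0.3448 0.4405]
Step 5: x=[4.0111 9.6184] v=[0.5924 0.0718]
Step 6: x=[4.3587 9.5604] v=[1.3905 -0.2319]
Step 7: x=[4.8117 9.4772] v=[1.8120 -0.3328]
Max displacement = 1.1370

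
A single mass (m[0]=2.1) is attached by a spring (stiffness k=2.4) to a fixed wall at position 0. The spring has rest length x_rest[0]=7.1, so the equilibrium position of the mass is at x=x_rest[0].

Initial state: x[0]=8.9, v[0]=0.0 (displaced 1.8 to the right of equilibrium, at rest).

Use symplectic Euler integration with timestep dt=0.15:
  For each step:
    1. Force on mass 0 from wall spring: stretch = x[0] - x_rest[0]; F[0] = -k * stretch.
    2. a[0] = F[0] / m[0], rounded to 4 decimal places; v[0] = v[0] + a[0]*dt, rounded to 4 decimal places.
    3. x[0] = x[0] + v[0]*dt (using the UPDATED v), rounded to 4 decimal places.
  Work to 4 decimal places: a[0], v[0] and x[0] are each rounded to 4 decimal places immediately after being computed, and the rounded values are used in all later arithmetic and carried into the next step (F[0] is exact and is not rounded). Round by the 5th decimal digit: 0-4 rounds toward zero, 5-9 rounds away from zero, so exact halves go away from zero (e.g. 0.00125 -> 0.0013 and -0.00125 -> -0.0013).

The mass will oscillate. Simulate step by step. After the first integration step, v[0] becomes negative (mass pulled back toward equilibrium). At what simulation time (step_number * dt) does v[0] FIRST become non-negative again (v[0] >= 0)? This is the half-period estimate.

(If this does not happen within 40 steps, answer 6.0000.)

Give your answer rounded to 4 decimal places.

Answer: 3.0000

Derivation:
Step 0: x=[8.9000] v=[0.0000]
Step 1: x=[8.8537] v=[-0.3086]
Step 2: x=[8.7623] v=[-0.6092]
Step 3: x=[8.6282] v=[-0.8942]
Step 4: x=[8.4548] v=[-1.1562]
Step 5: x=[8.2465] v=[-1.3884]
Step 6: x=[8.0088] v=[-1.5849]
Step 7: x=[7.7477] v=[-1.7407]
Step 8: x=[7.4699] v=[-1.8517]
Step 9: x=[7.1826] v=[-1.9151]
Step 10: x=[6.8932] v=[-1.9293]
Step 11: x=[6.6091] v=[-1.8939]
Step 12: x=[6.3376] v=[-1.8098]
Step 13: x=[6.0857] v=[-1.6791]
Step 14: x=[5.8599] v=[-1.5052]
Step 15: x=[5.6660] v=[-1.2926]
Step 16: x=[5.5090] v=[-1.0468]
Step 17: x=[5.3929] v=[-0.7741]
Step 18: x=[5.3207] v=[-0.4815]
Step 19: x=[5.2942] v=[-0.1765]
Step 20: x=[5.3142] v=[0.1331]
First v>=0 after going negative at step 20, time=3.0000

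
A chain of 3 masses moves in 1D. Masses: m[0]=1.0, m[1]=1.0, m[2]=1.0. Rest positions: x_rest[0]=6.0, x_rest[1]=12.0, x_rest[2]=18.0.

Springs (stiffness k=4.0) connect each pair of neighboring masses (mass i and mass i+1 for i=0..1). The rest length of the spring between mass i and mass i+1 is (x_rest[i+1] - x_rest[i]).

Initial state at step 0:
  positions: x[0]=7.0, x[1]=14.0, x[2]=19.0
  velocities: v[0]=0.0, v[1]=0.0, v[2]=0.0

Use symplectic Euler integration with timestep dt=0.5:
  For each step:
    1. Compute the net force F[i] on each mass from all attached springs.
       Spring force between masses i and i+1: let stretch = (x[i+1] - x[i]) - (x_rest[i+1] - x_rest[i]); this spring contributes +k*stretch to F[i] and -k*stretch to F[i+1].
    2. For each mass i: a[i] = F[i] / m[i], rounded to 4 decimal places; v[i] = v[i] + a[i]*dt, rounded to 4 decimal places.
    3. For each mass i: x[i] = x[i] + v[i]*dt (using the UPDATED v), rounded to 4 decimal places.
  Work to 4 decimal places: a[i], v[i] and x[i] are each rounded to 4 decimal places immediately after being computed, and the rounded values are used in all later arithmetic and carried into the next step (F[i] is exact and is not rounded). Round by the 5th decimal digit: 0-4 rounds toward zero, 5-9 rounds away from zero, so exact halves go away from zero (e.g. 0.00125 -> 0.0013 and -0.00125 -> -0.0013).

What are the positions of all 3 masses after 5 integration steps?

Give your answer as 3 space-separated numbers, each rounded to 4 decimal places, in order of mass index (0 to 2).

Step 0: x=[7.0000 14.0000 19.0000] v=[0.0000 0.0000 0.0000]
Step 1: x=[8.0000 12.0000 20.0000] v=[2.0000 -4.0000 2.0000]
Step 2: x=[7.0000 14.0000 19.0000] v=[-2.0000 4.0000 -2.0000]
Step 3: x=[7.0000 14.0000 19.0000] v=[0.0000 0.0000 0.0000]
Step 4: x=[8.0000 12.0000 20.0000] v=[2.0000 -4.0000 2.0000]
Step 5: x=[7.0000 14.0000 19.0000] v=[-2.0000 4.0000 -2.0000]

Answer: 7.0000 14.0000 19.0000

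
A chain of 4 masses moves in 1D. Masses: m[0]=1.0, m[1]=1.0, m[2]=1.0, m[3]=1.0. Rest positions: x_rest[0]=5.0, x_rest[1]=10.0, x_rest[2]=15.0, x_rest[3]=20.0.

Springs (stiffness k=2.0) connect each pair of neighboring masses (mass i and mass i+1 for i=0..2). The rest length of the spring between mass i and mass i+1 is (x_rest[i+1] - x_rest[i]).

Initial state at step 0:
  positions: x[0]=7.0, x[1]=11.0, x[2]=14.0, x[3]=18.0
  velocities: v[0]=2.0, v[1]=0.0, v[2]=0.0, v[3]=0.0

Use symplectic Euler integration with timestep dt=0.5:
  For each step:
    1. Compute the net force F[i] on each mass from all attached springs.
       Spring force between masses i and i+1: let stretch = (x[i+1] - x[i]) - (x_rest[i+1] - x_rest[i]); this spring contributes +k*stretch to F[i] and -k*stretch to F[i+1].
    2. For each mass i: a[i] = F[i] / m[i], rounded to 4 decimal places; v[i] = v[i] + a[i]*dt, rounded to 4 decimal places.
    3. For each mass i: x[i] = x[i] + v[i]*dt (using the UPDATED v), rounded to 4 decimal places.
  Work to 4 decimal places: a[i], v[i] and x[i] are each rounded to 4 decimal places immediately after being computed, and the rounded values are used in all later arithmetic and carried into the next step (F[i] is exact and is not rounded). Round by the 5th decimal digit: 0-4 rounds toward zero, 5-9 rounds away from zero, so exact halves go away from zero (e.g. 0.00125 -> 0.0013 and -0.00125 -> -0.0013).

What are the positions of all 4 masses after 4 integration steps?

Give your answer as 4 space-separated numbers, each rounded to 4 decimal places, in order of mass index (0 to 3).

Step 0: x=[7.0000 11.0000 14.0000 18.0000] v=[2.0000 0.0000 0.0000 0.0000]
Step 1: x=[7.5000 10.5000 14.5000 18.5000] v=[1.0000 -1.0000 1.0000 1.0000]
Step 2: x=[7.0000 10.5000 15.0000 19.5000] v=[-1.0000 0.0000 1.0000 2.0000]
Step 3: x=[5.7500 11.0000 15.5000 20.7500] v=[-2.5000 1.0000 1.0000 2.5000]
Step 4: x=[4.6250 11.1250 16.3750 21.8750] v=[-2.2500 0.2500 1.7500 2.2500]

Answer: 4.6250 11.1250 16.3750 21.8750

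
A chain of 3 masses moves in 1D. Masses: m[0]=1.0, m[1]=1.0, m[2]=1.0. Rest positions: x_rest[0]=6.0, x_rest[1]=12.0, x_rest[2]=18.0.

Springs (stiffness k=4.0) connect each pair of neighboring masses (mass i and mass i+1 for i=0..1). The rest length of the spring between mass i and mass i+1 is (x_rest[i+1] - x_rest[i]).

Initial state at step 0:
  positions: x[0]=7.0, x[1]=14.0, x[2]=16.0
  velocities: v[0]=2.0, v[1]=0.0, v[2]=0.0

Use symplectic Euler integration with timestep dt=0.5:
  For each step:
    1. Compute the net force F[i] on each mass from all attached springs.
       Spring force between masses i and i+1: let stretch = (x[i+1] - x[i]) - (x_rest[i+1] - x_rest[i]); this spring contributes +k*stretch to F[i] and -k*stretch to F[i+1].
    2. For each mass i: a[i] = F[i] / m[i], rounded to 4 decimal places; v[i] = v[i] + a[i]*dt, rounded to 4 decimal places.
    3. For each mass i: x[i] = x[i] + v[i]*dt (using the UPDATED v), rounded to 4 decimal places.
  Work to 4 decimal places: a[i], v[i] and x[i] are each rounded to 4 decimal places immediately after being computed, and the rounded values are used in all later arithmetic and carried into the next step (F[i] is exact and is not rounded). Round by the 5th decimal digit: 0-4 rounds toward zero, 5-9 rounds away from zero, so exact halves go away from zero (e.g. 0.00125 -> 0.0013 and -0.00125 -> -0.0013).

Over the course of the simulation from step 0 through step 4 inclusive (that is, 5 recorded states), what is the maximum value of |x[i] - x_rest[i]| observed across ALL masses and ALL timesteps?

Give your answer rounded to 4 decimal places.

Step 0: x=[7.0000 14.0000 16.0000] v=[2.0000 0.0000 0.0000]
Step 1: x=[9.0000 9.0000 20.0000] v=[4.0000 -10.0000 8.0000]
Step 2: x=[5.0000 15.0000 19.0000] v=[-8.0000 12.0000 -2.0000]
Step 3: x=[5.0000 15.0000 20.0000] v=[0.0000 0.0000 2.0000]
Step 4: x=[9.0000 10.0000 22.0000] v=[8.0000 -10.0000 4.0000]
Max displacement = 4.0000

Answer: 4.0000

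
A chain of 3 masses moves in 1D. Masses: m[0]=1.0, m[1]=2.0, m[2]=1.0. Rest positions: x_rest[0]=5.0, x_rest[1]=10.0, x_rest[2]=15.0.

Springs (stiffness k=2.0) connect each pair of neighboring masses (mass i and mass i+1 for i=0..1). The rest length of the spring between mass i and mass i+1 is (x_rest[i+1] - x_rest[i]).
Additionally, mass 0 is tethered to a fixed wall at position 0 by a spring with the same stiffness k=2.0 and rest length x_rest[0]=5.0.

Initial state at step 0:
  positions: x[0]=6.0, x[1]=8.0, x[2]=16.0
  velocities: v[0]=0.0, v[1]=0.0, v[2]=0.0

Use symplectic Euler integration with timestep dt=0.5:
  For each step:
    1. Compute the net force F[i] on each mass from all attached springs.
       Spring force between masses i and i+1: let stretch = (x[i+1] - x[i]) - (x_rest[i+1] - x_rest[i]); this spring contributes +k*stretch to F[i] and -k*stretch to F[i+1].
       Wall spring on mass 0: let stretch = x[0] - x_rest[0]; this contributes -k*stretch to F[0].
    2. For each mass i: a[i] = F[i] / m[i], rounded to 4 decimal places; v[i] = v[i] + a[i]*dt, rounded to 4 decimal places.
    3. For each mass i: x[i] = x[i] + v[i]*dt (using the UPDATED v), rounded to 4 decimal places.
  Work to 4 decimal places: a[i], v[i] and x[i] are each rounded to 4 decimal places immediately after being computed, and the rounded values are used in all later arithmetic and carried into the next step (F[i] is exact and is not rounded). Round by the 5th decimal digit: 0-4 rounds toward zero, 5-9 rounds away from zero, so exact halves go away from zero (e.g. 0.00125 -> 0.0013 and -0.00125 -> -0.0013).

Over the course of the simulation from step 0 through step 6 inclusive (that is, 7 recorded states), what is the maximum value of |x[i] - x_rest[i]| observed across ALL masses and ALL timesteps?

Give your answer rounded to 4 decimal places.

Step 0: x=[6.0000 8.0000 16.0000] v=[0.0000 0.0000 0.0000]
Step 1: x=[4.0000 9.5000 14.5000] v=[-4.0000 3.0000 -3.0000]
Step 2: x=[2.7500 10.8750 13.0000] v=[-2.5000 2.7500 -3.0000]
Step 3: x=[4.1875 10.7500 12.9375] v=[2.8750 -0.2500 -0.1250]
Step 4: x=[6.8125 9.5313 14.2813] v=[5.2500 -2.4375 2.6875]
Step 5: x=[7.3907 8.8204 15.7501] v=[1.1563 -1.4219 2.9375]
Step 6: x=[4.9884 9.4845 16.2540] v=[-4.8047 1.3281 1.0078]
Max displacement = 2.3907

Answer: 2.3907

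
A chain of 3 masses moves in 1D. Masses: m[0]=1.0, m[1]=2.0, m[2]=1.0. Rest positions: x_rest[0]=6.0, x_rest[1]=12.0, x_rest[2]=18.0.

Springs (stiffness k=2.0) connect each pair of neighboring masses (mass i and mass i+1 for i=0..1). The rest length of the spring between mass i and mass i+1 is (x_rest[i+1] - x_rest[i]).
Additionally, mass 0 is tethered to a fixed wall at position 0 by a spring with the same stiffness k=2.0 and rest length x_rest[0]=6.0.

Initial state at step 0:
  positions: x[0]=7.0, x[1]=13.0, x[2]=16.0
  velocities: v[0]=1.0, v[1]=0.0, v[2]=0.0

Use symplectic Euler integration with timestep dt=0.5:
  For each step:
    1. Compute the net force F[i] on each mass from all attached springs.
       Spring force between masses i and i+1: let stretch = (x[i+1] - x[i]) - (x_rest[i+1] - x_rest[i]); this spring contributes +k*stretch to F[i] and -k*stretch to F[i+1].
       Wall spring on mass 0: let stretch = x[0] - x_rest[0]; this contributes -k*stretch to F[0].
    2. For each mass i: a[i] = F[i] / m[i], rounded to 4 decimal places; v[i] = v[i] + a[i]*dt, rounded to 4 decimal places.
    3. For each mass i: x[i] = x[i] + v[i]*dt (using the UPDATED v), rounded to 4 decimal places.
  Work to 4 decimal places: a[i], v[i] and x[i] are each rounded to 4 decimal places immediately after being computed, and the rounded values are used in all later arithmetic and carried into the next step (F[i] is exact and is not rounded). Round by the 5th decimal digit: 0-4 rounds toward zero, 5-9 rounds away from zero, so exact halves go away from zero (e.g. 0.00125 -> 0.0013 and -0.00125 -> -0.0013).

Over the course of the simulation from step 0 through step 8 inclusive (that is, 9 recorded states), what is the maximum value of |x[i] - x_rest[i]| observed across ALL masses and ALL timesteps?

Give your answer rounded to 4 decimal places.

Answer: 2.3125

Derivation:
Step 0: x=[7.0000 13.0000 16.0000] v=[1.0000 0.0000 0.0000]
Step 1: x=[7.0000 12.2500 17.5000] v=[0.0000 -1.5000 3.0000]
Step 2: x=[6.1250 11.5000 19.3750] v=[-1.7500 -1.5000 3.7500]
Step 3: x=[4.8750 11.3750 20.3125] v=[-2.5000 -0.2500 1.8750]
Step 4: x=[4.4375 11.8594 19.7813] v=[-0.8750 0.9688 -1.0625]
Step 5: x=[5.4922 12.4688 18.2891] v=[2.1094 1.2188 -2.9844]
Step 6: x=[7.2891 12.7892 16.8868] v=[3.5938 0.6407 -2.8047]
Step 7: x=[8.1915 12.7589 16.4357] v=[1.8048 -0.0606 -0.9023]
Step 8: x=[7.2819 12.5060 17.1462] v=[-1.8193 -0.5059 1.4209]
Max displacement = 2.3125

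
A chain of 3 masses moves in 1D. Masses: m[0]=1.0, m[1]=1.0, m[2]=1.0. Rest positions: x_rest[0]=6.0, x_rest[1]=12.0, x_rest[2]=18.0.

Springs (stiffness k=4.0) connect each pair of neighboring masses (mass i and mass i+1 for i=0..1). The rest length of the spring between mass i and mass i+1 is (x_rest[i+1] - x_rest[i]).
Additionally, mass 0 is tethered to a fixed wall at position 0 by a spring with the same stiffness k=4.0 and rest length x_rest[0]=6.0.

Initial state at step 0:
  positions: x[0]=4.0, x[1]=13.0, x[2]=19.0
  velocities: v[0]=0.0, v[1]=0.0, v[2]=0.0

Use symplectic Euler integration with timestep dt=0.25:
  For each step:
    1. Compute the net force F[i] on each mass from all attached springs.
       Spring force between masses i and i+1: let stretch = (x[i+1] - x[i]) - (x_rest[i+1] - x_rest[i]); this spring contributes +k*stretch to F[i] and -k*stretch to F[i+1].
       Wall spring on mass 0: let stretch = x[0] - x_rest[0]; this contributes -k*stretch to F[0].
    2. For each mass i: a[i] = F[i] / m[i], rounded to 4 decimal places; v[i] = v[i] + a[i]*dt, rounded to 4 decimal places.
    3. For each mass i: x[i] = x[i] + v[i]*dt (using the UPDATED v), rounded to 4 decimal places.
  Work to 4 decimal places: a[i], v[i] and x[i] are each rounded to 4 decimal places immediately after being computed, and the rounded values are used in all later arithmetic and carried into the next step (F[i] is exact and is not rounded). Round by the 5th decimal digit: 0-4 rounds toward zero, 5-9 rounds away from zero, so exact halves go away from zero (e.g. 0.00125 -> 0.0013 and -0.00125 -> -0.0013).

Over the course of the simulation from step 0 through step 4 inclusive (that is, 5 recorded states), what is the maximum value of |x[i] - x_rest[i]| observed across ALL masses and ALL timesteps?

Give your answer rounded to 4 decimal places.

Answer: 2.0156

Derivation:
Step 0: x=[4.0000 13.0000 19.0000] v=[0.0000 0.0000 0.0000]
Step 1: x=[5.2500 12.2500 19.0000] v=[5.0000 -3.0000 0.0000]
Step 2: x=[6.9375 11.4375 18.8125] v=[6.7500 -3.2500 -0.7500]
Step 3: x=[8.0156 11.3438 18.2813] v=[4.3125 -0.3750 -2.1250]
Step 4: x=[7.9219 12.1524 17.5157] v=[-0.3749 3.2343 -3.0625]
Max displacement = 2.0156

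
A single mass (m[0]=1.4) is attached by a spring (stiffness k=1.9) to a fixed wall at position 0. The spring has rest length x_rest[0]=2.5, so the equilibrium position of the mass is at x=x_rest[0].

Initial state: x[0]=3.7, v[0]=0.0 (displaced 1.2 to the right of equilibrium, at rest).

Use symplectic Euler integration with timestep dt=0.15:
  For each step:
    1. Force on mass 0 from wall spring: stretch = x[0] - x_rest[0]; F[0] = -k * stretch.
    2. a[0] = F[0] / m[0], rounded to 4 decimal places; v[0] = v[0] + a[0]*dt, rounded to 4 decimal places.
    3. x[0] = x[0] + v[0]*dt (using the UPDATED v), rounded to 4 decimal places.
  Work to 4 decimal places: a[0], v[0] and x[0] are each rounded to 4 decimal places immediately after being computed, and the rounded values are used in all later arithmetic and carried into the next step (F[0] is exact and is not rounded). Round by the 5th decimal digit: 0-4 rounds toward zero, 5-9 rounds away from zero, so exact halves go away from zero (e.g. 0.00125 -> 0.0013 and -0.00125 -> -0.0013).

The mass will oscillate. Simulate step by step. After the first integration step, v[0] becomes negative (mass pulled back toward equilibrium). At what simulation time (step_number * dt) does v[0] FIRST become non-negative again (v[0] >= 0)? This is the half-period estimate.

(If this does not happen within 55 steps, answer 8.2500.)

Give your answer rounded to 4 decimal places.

Step 0: x=[3.7000] v=[0.0000]
Step 1: x=[3.6634] v=[-0.2443]
Step 2: x=[3.5912] v=[-0.4811]
Step 3: x=[3.4857] v=[-0.7032]
Step 4: x=[3.3501] v=[-0.9039]
Step 5: x=[3.1886] v=[-1.0770]
Step 6: x=[3.0060] v=[-1.2172]
Step 7: x=[2.8080] v=[-1.3202]
Step 8: x=[2.6006] v=[-1.3829]
Step 9: x=[2.3901] v=[-1.4034]
Step 10: x=[2.1830] v=[-1.3810]
Step 11: x=[1.9855] v=[-1.3165]
Step 12: x=[1.8037] v=[-1.2118]
Step 13: x=[1.6432] v=[-1.0701]
Step 14: x=[1.5088] v=[-0.8957]
Step 15: x=[1.4047] v=[-0.6939]
Step 16: x=[1.3341] v=[-0.4709]
Step 17: x=[1.2991] v=[-0.2336]
Step 18: x=[1.3007] v=[0.0109]
First v>=0 after going negative at step 18, time=2.7000

Answer: 2.7000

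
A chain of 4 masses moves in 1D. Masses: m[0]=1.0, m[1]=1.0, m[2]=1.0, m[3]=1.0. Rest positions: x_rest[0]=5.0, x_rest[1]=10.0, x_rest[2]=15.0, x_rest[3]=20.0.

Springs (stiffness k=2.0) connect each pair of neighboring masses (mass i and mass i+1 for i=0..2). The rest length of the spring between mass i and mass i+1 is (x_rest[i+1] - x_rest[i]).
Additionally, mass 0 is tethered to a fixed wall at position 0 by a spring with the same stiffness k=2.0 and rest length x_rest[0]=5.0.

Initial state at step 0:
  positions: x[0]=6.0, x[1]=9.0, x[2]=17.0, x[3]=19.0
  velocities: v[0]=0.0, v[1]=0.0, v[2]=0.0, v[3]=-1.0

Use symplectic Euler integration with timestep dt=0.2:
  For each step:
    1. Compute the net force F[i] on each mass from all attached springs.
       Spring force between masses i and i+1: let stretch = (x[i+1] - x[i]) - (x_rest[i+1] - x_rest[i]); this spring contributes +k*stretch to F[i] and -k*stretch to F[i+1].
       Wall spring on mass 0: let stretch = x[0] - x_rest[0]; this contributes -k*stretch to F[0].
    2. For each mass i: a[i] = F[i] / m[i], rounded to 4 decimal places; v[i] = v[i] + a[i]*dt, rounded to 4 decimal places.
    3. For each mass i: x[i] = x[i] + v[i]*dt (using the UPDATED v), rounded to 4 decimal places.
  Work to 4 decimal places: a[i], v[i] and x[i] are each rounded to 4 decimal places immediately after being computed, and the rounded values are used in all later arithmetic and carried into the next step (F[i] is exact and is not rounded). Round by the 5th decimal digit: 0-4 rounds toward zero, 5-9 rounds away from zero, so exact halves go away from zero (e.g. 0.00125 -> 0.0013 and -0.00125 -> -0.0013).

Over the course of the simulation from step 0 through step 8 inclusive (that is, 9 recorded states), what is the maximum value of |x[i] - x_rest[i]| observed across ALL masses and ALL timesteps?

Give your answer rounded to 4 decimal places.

Answer: 2.0177

Derivation:
Step 0: x=[6.0000 9.0000 17.0000 19.0000] v=[0.0000 0.0000 0.0000 -1.0000]
Step 1: x=[5.7600 9.4000 16.5200 19.0400] v=[-1.2000 2.0000 -2.4000 0.2000]
Step 2: x=[5.3504 10.0784 15.6720 19.2784] v=[-2.0480 3.3920 -4.2400 1.1920]
Step 3: x=[4.8910 10.8260 14.6650 19.6283] v=[-2.2970 3.7382 -5.0349 1.7494]
Step 4: x=[4.5151 11.4060 13.7480 19.9811] v=[-1.8794 2.8998 -4.5852 1.7641]
Step 5: x=[4.3293 11.6220 13.1422 20.2353] v=[-0.9291 1.0802 -3.0288 1.2709]
Step 6: x=[4.3806 11.3762 12.9823 20.3220] v=[0.2563 -1.2288 -0.7996 0.4337]
Step 7: x=[4.6411 10.6993 13.2811 20.2216] v=[1.3023 -3.3846 1.4938 -0.5022]
Step 8: x=[5.0149 9.7443 13.9286 19.9659] v=[1.8691 -4.7752 3.2373 -1.2784]
Max displacement = 2.0177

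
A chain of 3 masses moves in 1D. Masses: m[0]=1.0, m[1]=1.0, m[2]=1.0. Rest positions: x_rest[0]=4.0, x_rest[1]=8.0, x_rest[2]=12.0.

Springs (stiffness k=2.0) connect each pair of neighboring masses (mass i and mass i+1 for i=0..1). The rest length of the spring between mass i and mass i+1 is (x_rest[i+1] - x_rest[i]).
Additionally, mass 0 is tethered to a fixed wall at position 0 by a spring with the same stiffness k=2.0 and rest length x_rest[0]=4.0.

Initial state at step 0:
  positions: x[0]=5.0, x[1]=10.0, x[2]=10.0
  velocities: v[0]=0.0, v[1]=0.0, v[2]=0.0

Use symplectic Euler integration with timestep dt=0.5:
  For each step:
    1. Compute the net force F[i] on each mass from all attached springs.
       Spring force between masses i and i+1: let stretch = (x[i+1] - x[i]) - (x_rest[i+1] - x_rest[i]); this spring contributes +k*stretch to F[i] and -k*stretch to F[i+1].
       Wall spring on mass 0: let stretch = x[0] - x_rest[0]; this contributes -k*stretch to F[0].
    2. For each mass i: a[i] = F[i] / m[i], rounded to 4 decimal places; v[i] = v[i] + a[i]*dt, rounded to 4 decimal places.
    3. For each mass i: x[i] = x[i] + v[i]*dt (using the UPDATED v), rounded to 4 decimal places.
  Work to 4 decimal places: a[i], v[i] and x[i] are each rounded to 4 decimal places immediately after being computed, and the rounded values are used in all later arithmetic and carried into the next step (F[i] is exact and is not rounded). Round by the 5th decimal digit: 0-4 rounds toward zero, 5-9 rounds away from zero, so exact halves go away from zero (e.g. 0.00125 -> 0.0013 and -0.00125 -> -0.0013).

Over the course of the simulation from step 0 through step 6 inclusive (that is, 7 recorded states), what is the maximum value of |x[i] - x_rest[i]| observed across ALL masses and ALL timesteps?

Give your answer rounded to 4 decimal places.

Step 0: x=[5.0000 10.0000 10.0000] v=[0.0000 0.0000 0.0000]
Step 1: x=[5.0000 7.5000 12.0000] v=[0.0000 -5.0000 4.0000]
Step 2: x=[3.7500 6.0000 13.7500] v=[-2.5000 -3.0000 3.5000]
Step 3: x=[1.7500 7.2500 13.6250] v=[-4.0000 2.5000 -0.2500]
Step 4: x=[1.6250 8.9375 12.3125] v=[-0.2500 3.3750 -2.6250]
Step 5: x=[4.3438 8.6563 11.3125] v=[5.4375 -0.5625 -2.0000]
Step 6: x=[7.0469 7.5469 10.9844] v=[5.4062 -2.2188 -0.6562]
Max displacement = 3.0469

Answer: 3.0469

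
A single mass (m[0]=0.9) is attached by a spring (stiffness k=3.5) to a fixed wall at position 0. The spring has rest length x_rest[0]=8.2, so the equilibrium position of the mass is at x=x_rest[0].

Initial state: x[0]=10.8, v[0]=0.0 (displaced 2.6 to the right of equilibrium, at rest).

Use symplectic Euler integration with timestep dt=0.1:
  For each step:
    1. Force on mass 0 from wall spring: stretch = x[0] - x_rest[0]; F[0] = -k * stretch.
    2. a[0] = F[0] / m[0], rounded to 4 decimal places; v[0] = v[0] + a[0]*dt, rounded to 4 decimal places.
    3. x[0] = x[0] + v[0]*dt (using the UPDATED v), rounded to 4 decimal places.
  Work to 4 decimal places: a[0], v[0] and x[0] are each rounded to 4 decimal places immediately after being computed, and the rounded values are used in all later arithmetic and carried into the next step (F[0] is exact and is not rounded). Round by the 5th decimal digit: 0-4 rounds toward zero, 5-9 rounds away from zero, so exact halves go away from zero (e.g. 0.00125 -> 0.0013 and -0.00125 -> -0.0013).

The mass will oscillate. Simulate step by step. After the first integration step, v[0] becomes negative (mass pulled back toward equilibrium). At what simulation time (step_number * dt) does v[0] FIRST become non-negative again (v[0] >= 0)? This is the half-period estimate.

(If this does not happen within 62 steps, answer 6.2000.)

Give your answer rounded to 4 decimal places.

Answer: 1.6000

Derivation:
Step 0: x=[10.8000] v=[0.0000]
Step 1: x=[10.6989] v=[-1.0111]
Step 2: x=[10.5006] v=[-1.9829]
Step 3: x=[10.2128] v=[-2.8776]
Step 4: x=[9.8468] v=[-3.6604]
Step 5: x=[9.4167] v=[-4.3008]
Step 6: x=[8.9393] v=[-4.7740]
Step 7: x=[8.4332] v=[-5.0615]
Step 8: x=[7.9180] v=[-5.1522]
Step 9: x=[7.4138] v=[-5.0425]
Step 10: x=[6.9401] v=[-4.7368]
Step 11: x=[6.5154] v=[-4.2468]
Step 12: x=[6.1562] v=[-3.5917]
Step 13: x=[5.8765] v=[-2.7969]
Step 14: x=[5.6872] v=[-1.8933]
Step 15: x=[5.5956] v=[-0.9161]
Step 16: x=[5.6053] v=[0.0967]
First v>=0 after going negative at step 16, time=1.6000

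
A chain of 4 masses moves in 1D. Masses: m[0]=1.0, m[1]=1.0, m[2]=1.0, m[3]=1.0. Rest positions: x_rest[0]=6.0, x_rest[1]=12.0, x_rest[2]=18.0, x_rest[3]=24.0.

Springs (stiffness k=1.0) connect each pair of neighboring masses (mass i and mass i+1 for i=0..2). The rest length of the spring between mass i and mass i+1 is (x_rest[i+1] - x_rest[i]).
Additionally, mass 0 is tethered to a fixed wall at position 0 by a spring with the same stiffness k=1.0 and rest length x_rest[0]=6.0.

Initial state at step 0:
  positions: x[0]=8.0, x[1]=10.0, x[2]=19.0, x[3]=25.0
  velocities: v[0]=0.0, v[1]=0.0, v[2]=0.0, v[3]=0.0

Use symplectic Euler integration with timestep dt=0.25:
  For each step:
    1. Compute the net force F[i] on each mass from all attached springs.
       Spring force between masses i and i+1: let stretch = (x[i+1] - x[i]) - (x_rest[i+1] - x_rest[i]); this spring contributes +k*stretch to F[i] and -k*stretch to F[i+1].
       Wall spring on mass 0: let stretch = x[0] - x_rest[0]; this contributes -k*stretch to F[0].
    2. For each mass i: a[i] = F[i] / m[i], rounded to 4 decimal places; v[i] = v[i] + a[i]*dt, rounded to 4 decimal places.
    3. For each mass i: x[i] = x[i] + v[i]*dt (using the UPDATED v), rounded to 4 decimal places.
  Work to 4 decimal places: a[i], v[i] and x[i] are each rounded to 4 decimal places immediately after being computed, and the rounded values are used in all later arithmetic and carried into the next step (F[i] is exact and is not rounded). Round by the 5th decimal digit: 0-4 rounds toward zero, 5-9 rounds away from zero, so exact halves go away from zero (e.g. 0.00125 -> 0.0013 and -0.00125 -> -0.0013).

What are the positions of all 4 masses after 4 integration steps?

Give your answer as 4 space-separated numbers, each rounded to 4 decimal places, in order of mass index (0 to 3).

Answer: 5.2621 13.1566 17.8009 24.8505

Derivation:
Step 0: x=[8.0000 10.0000 19.0000 25.0000] v=[0.0000 0.0000 0.0000 0.0000]
Step 1: x=[7.6250 10.4375 18.8125 25.0000] v=[-1.5000 1.7500 -0.7500 0.0000]
Step 2: x=[6.9492 11.2227 18.4883 24.9883] v=[-2.7031 3.1406 -1.2969 -0.0469]
Step 3: x=[6.1062 12.1949 18.1162 24.9453] v=[-3.3720 3.8886 -1.4883 -0.1719]
Step 4: x=[5.2621 13.1566 17.8009 24.8505] v=[-3.3764 3.8468 -1.2614 -0.3792]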